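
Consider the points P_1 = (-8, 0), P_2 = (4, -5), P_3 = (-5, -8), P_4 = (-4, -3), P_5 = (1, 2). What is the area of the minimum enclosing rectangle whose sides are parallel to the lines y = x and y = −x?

In coordinates u = x + y, v = x − y the rectangle is axis-aligned; the map (x,y)→(u,v) scales areas by 2.
u-values: -8, -1, -13, -7, 3; range = 3 − (-13) = 16.
v-values: -8, 9, 3, -1, -1; range = 9 − (-8) = 17.
Area = (16 × 17) / 2 = 136.

136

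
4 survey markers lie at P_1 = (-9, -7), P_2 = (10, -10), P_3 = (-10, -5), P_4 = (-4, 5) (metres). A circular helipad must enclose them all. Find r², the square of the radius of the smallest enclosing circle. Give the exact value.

121669/1058

The minimum enclosing circle of a finite set is fixed by two of the points (as a diameter) or three (as a circumcircle).
The minimum enclosing circle is determined by three boundary points: P_2, P_3, P_4.
Their circumcentre is (33/46, -213/46) with r² = 121669/1058.
The farthest remaining point P_1 is at distance² 105845/1058 ≤ 121669/1058.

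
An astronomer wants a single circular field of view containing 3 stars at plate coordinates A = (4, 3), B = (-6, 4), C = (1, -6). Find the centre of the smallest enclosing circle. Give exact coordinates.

(-85/62, -13/62)

Side lengths²: AB² = 101, AC² = 90, BC² = 149.
Since BC² = 149 < 101 + 90 = 191, the triangle is acute, so the smallest enclosing circle is the circumcircle.
Circumcentre = (-85/62, -13/62), r² = 75245/1922.
Centre = (-85/62, -13/62).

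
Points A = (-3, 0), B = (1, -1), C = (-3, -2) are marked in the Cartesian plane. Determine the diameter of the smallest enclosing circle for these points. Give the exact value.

Side lengths²: AB² = 17, AC² = 4, BC² = 17.
Since BC² = 17 < 17 + 4 = 21, the triangle is acute, so the smallest enclosing circle is the circumcircle.
Circumcentre = (-1.125, -1), r² = 4.515625.
Diameter = 2r = 2√(4.515625) = 4.25.

4.25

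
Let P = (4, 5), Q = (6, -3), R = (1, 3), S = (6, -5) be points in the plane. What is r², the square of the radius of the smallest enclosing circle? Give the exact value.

26

By Welzl's lemma the MEC is supported by two points (diametrically opposite) or three points (on a circumcircle).
The farthest pair is P–S with squared distance 104. The circle on this segment as diameter has centre (5, 0) and r² = 104/4 = 26.
Check Q: distance² to centre = 10 ≤ 26, so it lies inside.
All remaining points lie in this disk, and no smaller disk contains both endpoints, so this is the minimum enclosing circle.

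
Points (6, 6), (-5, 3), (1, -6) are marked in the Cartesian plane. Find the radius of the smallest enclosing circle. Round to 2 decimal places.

6.85

Call the three points A, B, C in the order given.
Side lengths²: AB² = 130, AC² = 169, BC² = 117.
Since AC² = 169 < 130 + 117 = 247, the triangle is acute, so the smallest enclosing circle is the circumcircle.
Circumcentre = (1.5, 5/6), r² = 845/18.
r = √(845/18) ≈ 6.85.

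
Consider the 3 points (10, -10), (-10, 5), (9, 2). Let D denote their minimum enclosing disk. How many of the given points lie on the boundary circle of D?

Call the three points A, B, C in the order given.
Side lengths²: AB² = 625, AC² = 145, BC² = 370.
Since AB² = 625 ≥ 370 + 145 = 515, the angle opposite AB is not acute, so the smallest enclosing circle has AB as diameter.
Centre = midpoint of AB = (0, -2.5), r² = 625/4 = 156.25.
The points at distance exactly r from the centre are (10, -10), (-10, 5) — 2 points.

2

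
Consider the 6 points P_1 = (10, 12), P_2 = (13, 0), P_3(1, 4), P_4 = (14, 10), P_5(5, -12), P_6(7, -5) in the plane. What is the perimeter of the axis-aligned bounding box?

74

Width = max x − min x = 14 − 1 = 13.
Height = max y − min y = 12 − (-12) = 24.
Perimeter = 2(13 + 24) = 74.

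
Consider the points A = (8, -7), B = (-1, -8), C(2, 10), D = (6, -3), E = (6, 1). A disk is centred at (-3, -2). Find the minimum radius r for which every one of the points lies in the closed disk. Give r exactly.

13

The required radius is the distance from (-3, -2) to the farthest point.
Squared distances: 146, 40, 169, 82, 90.
Maximum is 169, attained at C.
r = √169 = 13.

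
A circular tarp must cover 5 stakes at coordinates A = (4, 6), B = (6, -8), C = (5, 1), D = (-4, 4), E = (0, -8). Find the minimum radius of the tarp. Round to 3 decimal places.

7.852

By Welzl's lemma the MEC is supported by two points (diametrically opposite) or three points (on a circumcircle).
The minimum enclosing circle is determined by three boundary points: A, B, D.
Their circumcentre is (47/29, -43/29) with r² = 51850/841.
The farthest remaining point E is at distance² 37930/841 ≤ 51850/841.
r = √(51850/841) ≈ 7.852.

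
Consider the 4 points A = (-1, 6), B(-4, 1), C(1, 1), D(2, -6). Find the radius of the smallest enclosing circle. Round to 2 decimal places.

By Welzl's lemma the MEC is supported by two points (diametrically opposite) or three points (on a circumcircle).
The farthest pair is A–D with squared distance 153. The circle on this segment as diameter has centre (0.5, 0) and r² = 153/4 = 38.25.
Check B: distance² to centre = 21.25 ≤ 38.25, so it lies inside.
All remaining points lie in this disk, and no smaller disk contains both endpoints, so this is the minimum enclosing circle.
r = √(38.25) ≈ 6.18.

6.18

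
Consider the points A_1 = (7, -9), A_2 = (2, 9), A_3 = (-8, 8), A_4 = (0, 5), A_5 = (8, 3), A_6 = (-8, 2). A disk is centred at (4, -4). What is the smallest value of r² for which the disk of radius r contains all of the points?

The required radius is the distance from (4, -4) to the farthest point.
Squared distances: 34, 173, 288, 97, 65, 180.
Maximum is 288, attained at A_3.

288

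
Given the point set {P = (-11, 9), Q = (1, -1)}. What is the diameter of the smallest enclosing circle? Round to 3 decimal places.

The smallest circle enclosing two points has them as diameter endpoints.
Centre = midpoint = (-5, 4); r² = |PQ|²/4 = 244/4 = 61.
Diameter = 2r = 2√61 ≈ 15.620.

15.620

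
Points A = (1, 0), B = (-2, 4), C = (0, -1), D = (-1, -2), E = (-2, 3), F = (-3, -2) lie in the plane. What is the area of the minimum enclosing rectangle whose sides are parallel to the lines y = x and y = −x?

24.5

In coordinates u = x + y, v = x − y the rectangle is axis-aligned; the map (x,y)→(u,v) scales areas by 2.
u-values: 1, 2, -1, -3, 1, -5; range = 2 − (-5) = 7.
v-values: 1, -6, 1, 1, -5, -1; range = 1 − (-6) = 7.
Area = (7 × 7) / 2 = 24.5.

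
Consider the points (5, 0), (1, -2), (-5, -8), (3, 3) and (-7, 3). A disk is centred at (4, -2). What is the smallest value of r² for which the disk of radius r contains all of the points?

The required radius is the distance from (4, -2) to the farthest point.
Squared distances: 5, 9, 117, 26, 146.
Maximum is 146, attained at (-7, 3).

146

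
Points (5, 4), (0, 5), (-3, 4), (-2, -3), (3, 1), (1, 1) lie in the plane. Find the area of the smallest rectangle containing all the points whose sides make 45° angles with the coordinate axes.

In coordinates u = x + y, v = x − y the rectangle is axis-aligned; the map (x,y)→(u,v) scales areas by 2.
u-values: 9, 5, 1, -5, 4, 2; range = 9 − (-5) = 14.
v-values: 1, -5, -7, 1, 2, 0; range = 2 − (-7) = 9.
Area = (14 × 9) / 2 = 63.

63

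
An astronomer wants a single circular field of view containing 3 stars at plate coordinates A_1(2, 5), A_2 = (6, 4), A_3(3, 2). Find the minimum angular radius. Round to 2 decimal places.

Side lengths²: A_1A_2² = 17, A_1A_3² = 10, A_2A_3² = 13.
Since A_1A_2² = 17 < 13 + 10 = 23, the triangle is acute, so the smallest enclosing circle is the circumcircle.
Circumcentre = (85/22, 87/22), r² = 1105/242.
r = √(1105/242) ≈ 2.14.

2.14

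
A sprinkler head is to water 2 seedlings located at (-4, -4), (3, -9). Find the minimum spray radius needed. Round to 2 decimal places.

The smallest circle enclosing two points has them as diameter endpoints.
Centre = midpoint = (-0.5, -6.5); r² = |(-4, -4)−(3, -9)|²/4 = 74/4 = 18.5.
r = √(18.5) ≈ 4.30.

4.30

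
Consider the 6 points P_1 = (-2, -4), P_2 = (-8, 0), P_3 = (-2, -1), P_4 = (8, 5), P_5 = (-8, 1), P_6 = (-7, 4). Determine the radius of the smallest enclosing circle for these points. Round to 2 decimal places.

8.38

The minimum enclosing circle of a finite set is fixed by two of the points (as a diameter) or three (as a circumcircle).
The farthest pair is P_2–P_4 with squared distance 281. The circle on this segment as diameter has centre (0, 2.5) and r² = 281/4 = 70.25.
Check P_1: distance² to centre = 46.25 ≤ 70.25, so it lies inside.
All remaining points lie in this disk, and no smaller disk contains both endpoints, so this is the minimum enclosing circle.
r = √(70.25) ≈ 8.38.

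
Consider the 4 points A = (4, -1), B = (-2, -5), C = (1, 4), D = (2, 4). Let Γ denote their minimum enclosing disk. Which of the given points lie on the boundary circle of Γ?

By Welzl's lemma the MEC is supported by two points (diametrically opposite) or three points (on a circumcircle).
The farthest pair is B–D with squared distance 97. The circle on this segment as diameter has centre (0, -0.5) and r² = 97/4 = 24.25.
Check A: distance² to centre = 16.25 ≤ 24.25, so it lies inside.
All remaining points lie in this disk, and no smaller disk contains both endpoints, so this is the minimum enclosing circle.
The points at distance exactly r from the centre are B, D — 2 points.

B, D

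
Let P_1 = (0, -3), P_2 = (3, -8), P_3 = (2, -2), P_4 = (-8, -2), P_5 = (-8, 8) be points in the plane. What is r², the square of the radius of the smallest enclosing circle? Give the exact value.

94.25

By Welzl's lemma the MEC is supported by two points (diametrically opposite) or three points (on a circumcircle).
The farthest pair is P_2–P_5 with squared distance 377. The circle on this segment as diameter has centre (-2.5, 0) and r² = 377/4 = 94.25.
Check P_1: distance² to centre = 15.25 ≤ 94.25, so it lies inside.
All remaining points lie in this disk, and no smaller disk contains both endpoints, so this is the minimum enclosing circle.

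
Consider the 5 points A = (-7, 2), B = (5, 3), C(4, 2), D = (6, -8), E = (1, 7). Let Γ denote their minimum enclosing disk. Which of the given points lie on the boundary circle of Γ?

The minimum enclosing circle of a finite set is fixed by two of the points (as a diameter) or three (as a circumcircle).
The minimum enclosing circle is determined by three boundary points: A, D, E.
Their circumcentre is (41/58, -83/58) with r² = 119705/1682.
The farthest remaining point B is at distance² 64025/1682 ≤ 119705/1682.
The points at distance exactly r from the centre are A, D, E — 3 points.

A, D, E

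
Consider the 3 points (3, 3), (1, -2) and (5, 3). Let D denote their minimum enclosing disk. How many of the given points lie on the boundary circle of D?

2

Call the three points A, B, C in the order given.
Side lengths²: AB² = 29, AC² = 4, BC² = 41.
Since BC² = 41 ≥ 29 + 4 = 33, the angle opposite BC is not acute, so the smallest enclosing circle has BC as diameter.
Centre = midpoint of BC = (3, 0.5), r² = 41/4 = 10.25.
The points at distance exactly r from the centre are (1, -2), (5, 3) — 2 points.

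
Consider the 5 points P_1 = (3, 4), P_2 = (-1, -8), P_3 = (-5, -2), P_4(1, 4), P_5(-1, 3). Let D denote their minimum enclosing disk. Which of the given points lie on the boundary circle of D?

P_1, P_2

A smallest enclosing disk is always determined by at most three of the input points on its boundary.
The farthest pair is P_1–P_2 with squared distance 160. The circle on this segment as diameter has centre (1, -2) and r² = 160/4 = 40.
Check P_3: distance² to centre = 36 ≤ 40, so it lies inside.
All remaining points lie in this disk, and no smaller disk contains both endpoints, so this is the minimum enclosing circle.
The points at distance exactly r from the centre are P_1, P_2 — 2 points.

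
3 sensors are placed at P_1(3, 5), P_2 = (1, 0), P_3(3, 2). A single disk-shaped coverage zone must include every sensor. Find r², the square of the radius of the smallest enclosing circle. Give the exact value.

Side lengths²: P_1P_2² = 29, P_1P_3² = 9, P_2P_3² = 8.
Since P_1P_2² = 29 ≥ 9 + 8 = 17, the angle opposite P_1P_2 is not acute, so the smallest enclosing circle has P_1P_2 as diameter.
Centre = midpoint of P_1P_2 = (2, 2.5), r² = 29/4 = 7.25.

7.25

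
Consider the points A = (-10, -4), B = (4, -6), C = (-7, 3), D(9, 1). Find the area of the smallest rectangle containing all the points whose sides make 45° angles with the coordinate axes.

240

In coordinates u = x + y, v = x − y the rectangle is axis-aligned; the map (x,y)→(u,v) scales areas by 2.
u-values: -14, -2, -4, 10; range = 10 − (-14) = 24.
v-values: -6, 10, -10, 8; range = 10 − (-10) = 20.
Area = (24 × 20) / 2 = 240.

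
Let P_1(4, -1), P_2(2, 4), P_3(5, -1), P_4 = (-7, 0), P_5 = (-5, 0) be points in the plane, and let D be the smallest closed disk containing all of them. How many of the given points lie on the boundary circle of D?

A smallest enclosing disk is always determined by at most three of the input points on its boundary.
The farthest pair is P_3–P_4 with squared distance 145. The circle on this segment as diameter has centre (-1, -0.5) and r² = 145/4 = 36.25.
Check P_1: distance² to centre = 25.25 ≤ 36.25, so it lies inside.
All remaining points lie in this disk, and no smaller disk contains both endpoints, so this is the minimum enclosing circle.
The points at distance exactly r from the centre are P_3, P_4 — 2 points.

2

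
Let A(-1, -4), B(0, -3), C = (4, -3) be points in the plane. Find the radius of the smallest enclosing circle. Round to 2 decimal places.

Side lengths²: AB² = 2, AC² = 26, BC² = 16.
Since AC² = 26 ≥ 16 + 2 = 18, the angle opposite AC is not acute, so the smallest enclosing circle has AC as diameter.
Centre = midpoint of AC = (1.5, -3.5), r² = 26/4 = 6.5.
r = √(6.5) ≈ 2.55.

2.55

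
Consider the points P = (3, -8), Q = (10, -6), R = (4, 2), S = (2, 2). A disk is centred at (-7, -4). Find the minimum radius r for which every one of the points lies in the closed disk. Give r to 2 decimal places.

17.12

The required radius is the distance from (-7, -4) to the farthest point.
Squared distances: 116, 293, 157, 117.
Maximum is 293, attained at Q.
r = √293 ≈ 17.12.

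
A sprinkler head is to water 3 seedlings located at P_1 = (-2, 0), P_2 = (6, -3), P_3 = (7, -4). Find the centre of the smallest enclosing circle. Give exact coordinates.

(2.5, -2)

Side lengths²: P_1P_2² = 73, P_1P_3² = 97, P_2P_3² = 2.
Since P_1P_3² = 97 ≥ 73 + 2 = 75, the angle opposite P_1P_3 is not acute, so the smallest enclosing circle has P_1P_3 as diameter.
Centre = midpoint of P_1P_3 = (2.5, -2), r² = 97/4 = 24.25.
Centre = (2.5, -2).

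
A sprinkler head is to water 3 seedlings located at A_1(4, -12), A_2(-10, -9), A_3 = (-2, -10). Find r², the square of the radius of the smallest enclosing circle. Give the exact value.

51.25

Side lengths²: A_1A_2² = 205, A_1A_3² = 40, A_2A_3² = 65.
Since A_1A_2² = 205 ≥ 65 + 40 = 105, the angle opposite A_1A_2 is not acute, so the smallest enclosing circle has A_1A_2 as diameter.
Centre = midpoint of A_1A_2 = (-3, -10.5), r² = 205/4 = 51.25.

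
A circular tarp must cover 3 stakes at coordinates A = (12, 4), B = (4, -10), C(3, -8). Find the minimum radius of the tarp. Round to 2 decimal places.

Side lengths²: AB² = 260, AC² = 225, BC² = 5.
Since AB² = 260 ≥ 225 + 5 = 230, the angle opposite AB is not acute, so the smallest enclosing circle has AB as diameter.
Centre = midpoint of AB = (8, -3), r² = 260/4 = 65.
r = √65 ≈ 8.06.

8.06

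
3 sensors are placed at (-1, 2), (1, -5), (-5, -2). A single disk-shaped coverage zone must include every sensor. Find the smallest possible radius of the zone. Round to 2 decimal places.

Call the three points A, B, C in the order given.
Side lengths²: AB² = 53, AC² = 32, BC² = 45.
Since AB² = 53 < 45 + 32 = 77, the triangle is acute, so the smallest enclosing circle is the circumcircle.
Circumcentre = (-7/6, -11/6), r² = 265/18.
r = √(265/18) ≈ 3.84.

3.84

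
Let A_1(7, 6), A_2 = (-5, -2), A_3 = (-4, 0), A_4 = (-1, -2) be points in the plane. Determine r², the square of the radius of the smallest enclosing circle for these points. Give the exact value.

52

By Welzl's lemma the MEC is supported by two points (diametrically opposite) or three points (on a circumcircle).
The farthest pair is A_1–A_2 with squared distance 208. The circle on this segment as diameter has centre (1, 2) and r² = 208/4 = 52.
Check A_3: distance² to centre = 29 ≤ 52, so it lies inside.
All remaining points lie in this disk, and no smaller disk contains both endpoints, so this is the minimum enclosing circle.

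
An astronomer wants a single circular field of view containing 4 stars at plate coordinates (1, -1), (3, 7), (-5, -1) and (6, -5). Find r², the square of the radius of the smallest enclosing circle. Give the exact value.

46.58

A smallest enclosing disk is always determined by at most three of the input points on its boundary.
The minimum enclosing circle is determined by three boundary points: (3, 7), (-5, -1), (6, -5).
Their circumcentre is (1.7, 0.3) with r² = 46.58.
The farthest remaining point (1, -1) is at distance² 2.18 ≤ 46.58.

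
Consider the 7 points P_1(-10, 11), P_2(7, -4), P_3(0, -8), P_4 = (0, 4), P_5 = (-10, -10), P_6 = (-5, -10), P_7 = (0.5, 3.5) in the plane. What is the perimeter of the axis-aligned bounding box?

Width = max x − min x = 7 − (-10) = 17.
Height = max y − min y = 11 − (-10) = 21.
Perimeter = 2(17 + 21) = 76.

76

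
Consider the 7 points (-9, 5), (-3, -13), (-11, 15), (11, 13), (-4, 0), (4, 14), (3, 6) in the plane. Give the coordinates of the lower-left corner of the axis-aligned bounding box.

(-11, -13)

x-range [-11, 11], y-range [-13, 15].
The lower-left corner is (-11, -13).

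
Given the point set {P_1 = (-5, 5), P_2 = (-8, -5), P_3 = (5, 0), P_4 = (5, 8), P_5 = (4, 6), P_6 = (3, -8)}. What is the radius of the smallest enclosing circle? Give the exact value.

A smallest enclosing disk is always determined by at most three of the input points on its boundary.
The minimum enclosing circle is determined by three boundary points: P_2, P_4, P_6.
Their circumcentre is (-4/7, 4/7) with r² = 4225/49.
The farthest remaining point P_5 is at distance² 2468/49 ≤ 4225/49.
r = √(4225/49) = 65/7.

65/7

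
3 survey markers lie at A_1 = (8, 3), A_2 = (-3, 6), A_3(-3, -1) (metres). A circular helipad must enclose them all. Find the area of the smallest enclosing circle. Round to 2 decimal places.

Side lengths²: A_1A_2² = 130, A_1A_3² = 137, A_2A_3² = 49.
Since A_1A_3² = 137 < 130 + 49 = 179, the triangle is acute, so the smallest enclosing circle is the circumcircle.
Circumcentre = (43/22, 2.5), r² = 8905/242.
Area = π·r² = π·8905/242 ≈ 115.60.

115.60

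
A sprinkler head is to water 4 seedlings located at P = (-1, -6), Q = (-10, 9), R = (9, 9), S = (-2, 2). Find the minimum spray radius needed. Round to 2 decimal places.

The minimum enclosing circle is determined by three boundary points: P, Q, R.
Their circumcentre is (-0.5, 4.5) with r² = 110.5.
The farthest remaining point S is at distance² 8.5 ≤ 110.5.
r = √(110.5) ≈ 10.51.

10.51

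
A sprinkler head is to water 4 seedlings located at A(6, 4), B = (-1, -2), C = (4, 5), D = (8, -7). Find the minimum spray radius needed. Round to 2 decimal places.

The minimum enclosing circle of a finite set is fixed by two of the points (as a diameter) or three (as a circumcircle).
The minimum enclosing circle is determined by three boundary points: B, C, D.
Their circumcentre is (117/22, -27/22) with r² = 9805/242.
The farthest remaining point A is at distance² 6725/242 ≤ 9805/242.
r = √(9805/242) ≈ 6.37.

6.37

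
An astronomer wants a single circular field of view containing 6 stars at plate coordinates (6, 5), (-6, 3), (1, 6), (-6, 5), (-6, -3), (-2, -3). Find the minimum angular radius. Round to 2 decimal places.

7.21

A smallest enclosing disk is always determined by at most three of the input points on its boundary.
The farthest pair is (6, 5)–(-6, -3) with squared distance 208. The circle on this segment as diameter has centre (0, 1) and r² = 208/4 = 52.
Check (-6, 3): distance² to centre = 40 ≤ 52, so it lies inside.
All remaining points lie in this disk, and no smaller disk contains both endpoints, so this is the minimum enclosing circle.
r = √52 ≈ 7.21.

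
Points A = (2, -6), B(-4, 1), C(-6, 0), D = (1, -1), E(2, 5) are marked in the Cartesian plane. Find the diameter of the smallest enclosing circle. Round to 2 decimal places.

11.79

The minimum enclosing circle of a finite set is fixed by two of the points (as a diameter) or three (as a circumcircle).
The minimum enclosing circle is determined by three boundary points: A, C, E.
Their circumcentre is (-0.125, -0.5) with r² = 34.765625.
The farthest remaining point B is at distance² 17.265625 ≤ 34.765625.
Diameter = 2r = 2√(34.765625) ≈ 11.79.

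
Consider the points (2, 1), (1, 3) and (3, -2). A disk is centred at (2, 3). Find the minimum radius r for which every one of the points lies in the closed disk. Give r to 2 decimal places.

The required radius is the distance from (2, 3) to the farthest point.
Squared distances: 4, 1, 26.
Maximum is 26, attained at (3, -2).
r = √26 ≈ 5.10.

5.10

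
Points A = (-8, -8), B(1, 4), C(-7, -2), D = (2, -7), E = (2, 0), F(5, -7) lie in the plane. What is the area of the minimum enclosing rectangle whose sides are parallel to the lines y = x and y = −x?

178.5

In coordinates u = x + y, v = x − y the rectangle is axis-aligned; the map (x,y)→(u,v) scales areas by 2.
u-values: -16, 5, -9, -5, 2, -2; range = 5 − (-16) = 21.
v-values: 0, -3, -5, 9, 2, 12; range = 12 − (-5) = 17.
Area = (21 × 17) / 2 = 178.5.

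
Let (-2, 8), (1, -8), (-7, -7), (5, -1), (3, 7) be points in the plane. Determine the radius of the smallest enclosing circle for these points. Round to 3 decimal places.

8.602

The minimum enclosing circle of a finite set is fixed by two of the points (as a diameter) or three (as a circumcircle).
The farthest pair is (-7, -7)–(3, 7) with squared distance 296. The circle on this segment as diameter has centre (-2, 0) and r² = 296/4 = 74.
Check (-2, 8): distance² to centre = 64 ≤ 74, so it lies inside.
All remaining points lie in this disk, and no smaller disk contains both endpoints, so this is the minimum enclosing circle.
r = √74 ≈ 8.602.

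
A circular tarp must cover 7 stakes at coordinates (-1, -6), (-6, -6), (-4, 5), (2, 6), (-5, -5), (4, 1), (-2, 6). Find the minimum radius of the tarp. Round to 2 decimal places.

By Welzl's lemma the MEC is supported by two points (diametrically opposite) or three points (on a circumcircle).
The farthest pair is (-6, -6)–(2, 6) with squared distance 208. The circle on this segment as diameter has centre (-2, 0) and r² = 208/4 = 52.
Check (-1, -6): distance² to centre = 37 ≤ 52, so it lies inside.
All remaining points lie in this disk, and no smaller disk contains both endpoints, so this is the minimum enclosing circle.
r = √52 ≈ 7.21.

7.21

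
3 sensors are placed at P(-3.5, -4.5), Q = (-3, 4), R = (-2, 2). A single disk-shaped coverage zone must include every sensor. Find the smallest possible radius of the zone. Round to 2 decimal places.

Side lengths²: PQ² = 72.5, PR² = 44.5, QR² = 5.
Since PQ² = 72.5 ≥ 44.5 + 5 = 49.5, the angle opposite PQ is not acute, so the smallest enclosing circle has PQ as diameter.
Centre = midpoint of PQ = (-3.25, -0.25), r² = 72.5/4 = 18.125.
r = √(18.125) ≈ 4.26.

4.26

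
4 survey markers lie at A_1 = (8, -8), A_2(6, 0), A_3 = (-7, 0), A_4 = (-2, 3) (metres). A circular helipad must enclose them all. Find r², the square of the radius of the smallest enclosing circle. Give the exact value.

A smallest enclosing disk is always determined by at most three of the input points on its boundary.
The farthest pair is A_1–A_3 with squared distance 289. The circle on this segment as diameter has centre (0.5, -4) and r² = 289/4 = 72.25.
Check A_2: distance² to centre = 46.25 ≤ 72.25, so it lies inside.
All remaining points lie in this disk, and no smaller disk contains both endpoints, so this is the minimum enclosing circle.

72.25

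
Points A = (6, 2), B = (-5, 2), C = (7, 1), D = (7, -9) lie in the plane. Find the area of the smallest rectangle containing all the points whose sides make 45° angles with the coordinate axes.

126.5

In coordinates u = x + y, v = x − y the rectangle is axis-aligned; the map (x,y)→(u,v) scales areas by 2.
u-values: 8, -3, 8, -2; range = 8 − (-3) = 11.
v-values: 4, -7, 6, 16; range = 16 − (-7) = 23.
Area = (11 × 23) / 2 = 126.5.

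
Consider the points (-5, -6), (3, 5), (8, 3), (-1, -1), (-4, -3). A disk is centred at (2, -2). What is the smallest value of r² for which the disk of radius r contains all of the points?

65

The required radius is the distance from (2, -2) to the farthest point.
Squared distances: 65, 50, 61, 10, 37.
Maximum is 65, attained at (-5, -6).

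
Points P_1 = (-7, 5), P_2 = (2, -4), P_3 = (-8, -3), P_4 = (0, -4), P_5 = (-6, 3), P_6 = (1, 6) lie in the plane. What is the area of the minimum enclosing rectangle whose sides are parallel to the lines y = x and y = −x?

In coordinates u = x + y, v = x − y the rectangle is axis-aligned; the map (x,y)→(u,v) scales areas by 2.
u-values: -2, -2, -11, -4, -3, 7; range = 7 − (-11) = 18.
v-values: -12, 6, -5, 4, -9, -5; range = 6 − (-12) = 18.
Area = (18 × 18) / 2 = 162.

162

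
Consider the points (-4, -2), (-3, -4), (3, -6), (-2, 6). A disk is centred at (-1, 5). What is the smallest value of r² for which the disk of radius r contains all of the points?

137

The required radius is the distance from (-1, 5) to the farthest point.
Squared distances: 58, 85, 137, 2.
Maximum is 137, attained at (3, -6).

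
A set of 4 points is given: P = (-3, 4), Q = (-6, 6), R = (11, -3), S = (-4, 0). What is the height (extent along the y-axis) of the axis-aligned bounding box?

9

max y = 6, min y = -3, so height = 9.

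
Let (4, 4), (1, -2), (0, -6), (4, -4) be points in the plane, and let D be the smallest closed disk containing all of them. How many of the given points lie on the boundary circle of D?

2

A smallest enclosing disk is always determined by at most three of the input points on its boundary.
The farthest pair is (4, 4)–(0, -6) with squared distance 116. The circle on this segment as diameter has centre (2, -1) and r² = 116/4 = 29.
Check (1, -2): distance² to centre = 2 ≤ 29, so it lies inside.
All remaining points lie in this disk, and no smaller disk contains both endpoints, so this is the minimum enclosing circle.
The points at distance exactly r from the centre are (4, 4), (0, -6) — 2 points.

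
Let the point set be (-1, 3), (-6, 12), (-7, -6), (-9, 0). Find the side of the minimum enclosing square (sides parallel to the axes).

18

The bounding box has width 8 and height 18.
An axis-aligned square enclosing the set must have side ≥ max(width, height).
So the minimum side is max(8, 18) = 18.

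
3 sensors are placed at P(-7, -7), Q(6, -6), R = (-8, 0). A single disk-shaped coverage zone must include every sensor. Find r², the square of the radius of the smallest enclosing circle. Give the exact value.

58

Side lengths²: PQ² = 170, PR² = 50, QR² = 232.
Since QR² = 232 ≥ 170 + 50 = 220, the angle opposite QR is not acute, so the smallest enclosing circle has QR as diameter.
Centre = midpoint of QR = (-1, -3), r² = 232/4 = 58.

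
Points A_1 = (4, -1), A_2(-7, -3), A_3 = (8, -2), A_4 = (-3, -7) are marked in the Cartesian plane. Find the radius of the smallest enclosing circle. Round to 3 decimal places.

The farthest pair is A_2–A_3 with squared distance 226. The circle on this segment as diameter has centre (0.5, -2.5) and r² = 226/4 = 56.5.
Check A_1: distance² to centre = 14.5 ≤ 56.5, so it lies inside.
All remaining points lie in this disk, and no smaller disk contains both endpoints, so this is the minimum enclosing circle.
r = √(56.5) ≈ 7.517.

7.517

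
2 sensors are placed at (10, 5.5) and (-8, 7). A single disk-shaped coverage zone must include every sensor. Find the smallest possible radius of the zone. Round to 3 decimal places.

9.031

The smallest circle enclosing two points has them as diameter endpoints.
Centre = midpoint = (1, 6.25); r² = |(10, 5.5)−(-8, 7)|²/4 = 326.25/4 = 81.5625.
r = √(81.5625) ≈ 9.031.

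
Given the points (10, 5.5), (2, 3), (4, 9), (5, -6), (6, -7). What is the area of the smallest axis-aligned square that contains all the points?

The bounding box has width 8 and height 16.
An axis-aligned square enclosing the set must have side ≥ max(width, height).
So the minimum side is max(8, 16) = 16.
Area = 16² = 256.

256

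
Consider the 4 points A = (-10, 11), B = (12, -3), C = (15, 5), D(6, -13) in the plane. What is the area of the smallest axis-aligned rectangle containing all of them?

600

x ranges over [-10, 15], width 25.
y ranges over [-13, 11], height 24.
Area = 25 × 24 = 600.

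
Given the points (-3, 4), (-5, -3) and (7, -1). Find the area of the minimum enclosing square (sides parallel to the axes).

144

The bounding box has width 12 and height 7.
An axis-aligned square enclosing the set must have side ≥ max(width, height).
So the minimum side is max(12, 7) = 12.
Area = 12² = 144.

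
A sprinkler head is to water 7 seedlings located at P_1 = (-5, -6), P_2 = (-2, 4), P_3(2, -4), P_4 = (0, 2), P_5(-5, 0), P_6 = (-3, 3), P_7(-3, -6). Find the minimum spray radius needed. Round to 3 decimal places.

The minimum enclosing circle is determined by three boundary points: P_1, P_2, P_3.
Their circumcentre is (-2.5625, -1.28125) with r² = 28.2080078125.
The farthest remaining point P_7 is at distance² 22.4580078125 ≤ 28.2080078125.
r = √(28.2080078125) ≈ 5.311.

5.311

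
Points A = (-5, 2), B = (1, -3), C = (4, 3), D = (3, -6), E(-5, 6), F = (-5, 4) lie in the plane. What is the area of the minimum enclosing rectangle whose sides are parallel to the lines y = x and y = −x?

100

In coordinates u = x + y, v = x − y the rectangle is axis-aligned; the map (x,y)→(u,v) scales areas by 2.
u-values: -3, -2, 7, -3, 1, -1; range = 7 − (-3) = 10.
v-values: -7, 4, 1, 9, -11, -9; range = 9 − (-11) = 20.
Area = (10 × 20) / 2 = 100.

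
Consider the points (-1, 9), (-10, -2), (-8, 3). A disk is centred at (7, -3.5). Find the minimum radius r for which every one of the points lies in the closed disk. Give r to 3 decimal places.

The required radius is the distance from (7, -3.5) to the farthest point.
Squared distances: 220.25, 291.25, 267.25.
Maximum is 291.25, attained at (-10, -2).
r = √(291.25) ≈ 17.066.

17.066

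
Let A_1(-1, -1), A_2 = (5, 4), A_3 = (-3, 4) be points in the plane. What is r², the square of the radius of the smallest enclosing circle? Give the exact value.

Side lengths²: A_1A_2² = 61, A_1A_3² = 29, A_2A_3² = 64.
Since A_2A_3² = 64 < 61 + 29 = 90, the triangle is acute, so the smallest enclosing circle is the circumcircle.
Circumcentre = (1, 2.7), r² = 17.69.

17.69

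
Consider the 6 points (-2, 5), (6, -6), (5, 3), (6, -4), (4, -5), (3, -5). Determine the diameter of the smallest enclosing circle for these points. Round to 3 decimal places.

13.601

By Welzl's lemma the MEC is supported by two points (diametrically opposite) or three points (on a circumcircle).
The farthest pair is (-2, 5)–(6, -6) with squared distance 185. The circle on this segment as diameter has centre (2, -0.5) and r² = 185/4 = 46.25.
Check (5, 3): distance² to centre = 21.25 ≤ 46.25, so it lies inside.
All remaining points lie in this disk, and no smaller disk contains both endpoints, so this is the minimum enclosing circle.
Diameter = 2r = 2√(46.25) ≈ 13.601.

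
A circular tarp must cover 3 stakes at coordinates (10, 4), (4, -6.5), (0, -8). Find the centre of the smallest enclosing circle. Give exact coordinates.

Call the three points A, B, C in the order given.
Side lengths²: AB² = 146.25, AC² = 244, BC² = 18.25.
Since AC² = 244 ≥ 146.25 + 18.25 = 164.5, the angle opposite AC is not acute, so the smallest enclosing circle has AC as diameter.
Centre = midpoint of AC = (5, -2), r² = 244/4 = 61.
Centre = (5, -2).

(5, -2)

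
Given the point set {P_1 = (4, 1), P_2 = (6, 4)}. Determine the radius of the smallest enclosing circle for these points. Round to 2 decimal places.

The smallest circle enclosing two points has them as diameter endpoints.
Centre = midpoint = (5, 2.5); r² = |P_1P_2|²/4 = 13/4 = 3.25.
r = √(3.25) ≈ 1.80.

1.80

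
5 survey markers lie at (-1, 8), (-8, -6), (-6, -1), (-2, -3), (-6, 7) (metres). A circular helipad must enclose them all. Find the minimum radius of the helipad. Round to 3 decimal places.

The minimum enclosing circle of a finite set is fixed by two of the points (as a diameter) or three (as a circumcircle).
The farthest pair is (-1, 8)–(-8, -6) with squared distance 245. The circle on this segment as diameter has centre (-4.5, 1) and r² = 245/4 = 61.25.
Check (-6, -1): distance² to centre = 6.25 ≤ 61.25, so it lies inside.
All remaining points lie in this disk, and no smaller disk contains both endpoints, so this is the minimum enclosing circle.
r = √(61.25) ≈ 7.826.

7.826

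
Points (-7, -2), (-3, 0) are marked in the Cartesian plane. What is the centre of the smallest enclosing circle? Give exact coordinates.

The smallest circle enclosing two points has them as diameter endpoints.
Centre = midpoint = (-5, -1); r² = |(-7, -2)−(-3, 0)|²/4 = 20/4 = 5.
Centre = (-5, -1).

(-5, -1)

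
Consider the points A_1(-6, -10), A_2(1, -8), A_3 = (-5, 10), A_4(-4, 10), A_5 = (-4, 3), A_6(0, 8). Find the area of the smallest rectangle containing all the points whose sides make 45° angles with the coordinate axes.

In coordinates u = x + y, v = x − y the rectangle is axis-aligned; the map (x,y)→(u,v) scales areas by 2.
u-values: -16, -7, 5, 6, -1, 8; range = 8 − (-16) = 24.
v-values: 4, 9, -15, -14, -7, -8; range = 9 − (-15) = 24.
Area = (24 × 24) / 2 = 288.

288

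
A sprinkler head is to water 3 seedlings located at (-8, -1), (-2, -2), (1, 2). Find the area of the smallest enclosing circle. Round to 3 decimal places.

Call the three points A, B, C in the order given.
Side lengths²: AB² = 37, AC² = 90, BC² = 25.
Since AC² = 90 ≥ 37 + 25 = 62, the angle opposite AC is not acute, so the smallest enclosing circle has AC as diameter.
Centre = midpoint of AC = (-3.5, 0.5), r² = 90/4 = 22.5.
Area = π·r² = π·22.5 ≈ 70.686.

70.686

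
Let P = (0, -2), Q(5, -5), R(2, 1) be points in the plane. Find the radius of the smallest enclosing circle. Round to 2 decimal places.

Side lengths²: PQ² = 34, PR² = 13, QR² = 45.
Since QR² = 45 < 34 + 13 = 47, the triangle is acute, so the smallest enclosing circle is the circumcircle.
Circumcentre = (47/14, -29/14), r² = 1105/98.
r = √(1105/98) ≈ 3.36.

3.36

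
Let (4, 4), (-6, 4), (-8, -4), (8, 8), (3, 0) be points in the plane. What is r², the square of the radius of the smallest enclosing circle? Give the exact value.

100

A smallest enclosing disk is always determined by at most three of the input points on its boundary.
The farthest pair is (-8, -4)–(8, 8) with squared distance 400. The circle on this segment as diameter has centre (0, 2) and r² = 400/4 = 100.
Check (4, 4): distance² to centre = 20 ≤ 100, so it lies inside.
All remaining points lie in this disk, and no smaller disk contains both endpoints, so this is the minimum enclosing circle.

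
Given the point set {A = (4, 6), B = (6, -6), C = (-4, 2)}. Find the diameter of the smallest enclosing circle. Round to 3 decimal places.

13.399

Side lengths²: AB² = 148, AC² = 80, BC² = 164.
Since BC² = 164 < 148 + 80 = 228, the triangle is acute, so the smallest enclosing circle is the circumcircle.
Circumcentre = (29/13, -6/13), r² = 7585/169.
Diameter = 2r = 2√(7585/169) ≈ 13.399.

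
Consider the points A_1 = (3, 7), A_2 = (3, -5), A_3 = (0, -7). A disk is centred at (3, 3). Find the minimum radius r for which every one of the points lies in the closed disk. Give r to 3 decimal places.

The required radius is the distance from (3, 3) to the farthest point.
Squared distances: 16, 64, 109.
Maximum is 109, attained at A_3.
r = √109 ≈ 10.440.

10.440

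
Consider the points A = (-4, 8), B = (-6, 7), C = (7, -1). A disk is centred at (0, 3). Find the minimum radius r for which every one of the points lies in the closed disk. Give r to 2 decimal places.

8.06

The required radius is the distance from (0, 3) to the farthest point.
Squared distances: 41, 52, 65.
Maximum is 65, attained at C.
r = √65 ≈ 8.06.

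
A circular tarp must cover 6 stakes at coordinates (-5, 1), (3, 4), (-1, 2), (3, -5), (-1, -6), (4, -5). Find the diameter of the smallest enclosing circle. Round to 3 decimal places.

11.158

The minimum enclosing circle of a finite set is fixed by two of the points (as a diameter) or three (as a circumcircle).
The minimum enclosing circle is determined by three boundary points: (-5, 1), (3, 4), (4, -5).
Their circumcentre is (0.26, -0.86) with r² = 31.1272.
The farthest remaining point (-1, -6) is at distance² 28.0072 ≤ 31.1272.
Diameter = 2r = 2√(31.1272) ≈ 11.158.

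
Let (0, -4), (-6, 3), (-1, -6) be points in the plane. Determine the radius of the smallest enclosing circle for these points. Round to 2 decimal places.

5.15

Call the three points A, B, C in the order given.
Side lengths²: AB² = 85, AC² = 5, BC² = 106.
Since BC² = 106 ≥ 85 + 5 = 90, the angle opposite BC is not acute, so the smallest enclosing circle has BC as diameter.
Centre = midpoint of BC = (-3.5, -1.5), r² = 106/4 = 26.5.
r = √(26.5) ≈ 5.15.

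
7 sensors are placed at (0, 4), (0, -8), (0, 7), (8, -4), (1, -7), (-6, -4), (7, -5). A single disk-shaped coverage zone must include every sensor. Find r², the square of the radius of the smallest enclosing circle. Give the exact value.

29045/484

The minimum enclosing circle of a finite set is fixed by two of the points (as a diameter) or three (as a circumcircle).
The minimum enclosing circle is determined by three boundary points: (0, 7), (8, -4), (-6, -4).
Their circumcentre is (1, -15/22) with r² = 29045/484.
The farthest remaining point (7, -5) is at distance² 26449/484 ≤ 29045/484.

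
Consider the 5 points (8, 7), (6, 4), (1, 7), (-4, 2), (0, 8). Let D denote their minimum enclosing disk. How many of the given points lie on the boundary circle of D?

2

A smallest enclosing disk is always determined by at most three of the input points on its boundary.
The farthest pair is (8, 7)–(-4, 2) with squared distance 169. The circle on this segment as diameter has centre (2, 4.5) and r² = 169/4 = 42.25.
Check (6, 4): distance² to centre = 16.25 ≤ 42.25, so it lies inside.
All remaining points lie in this disk, and no smaller disk contains both endpoints, so this is the minimum enclosing circle.
The points at distance exactly r from the centre are (8, 7), (-4, 2) — 2 points.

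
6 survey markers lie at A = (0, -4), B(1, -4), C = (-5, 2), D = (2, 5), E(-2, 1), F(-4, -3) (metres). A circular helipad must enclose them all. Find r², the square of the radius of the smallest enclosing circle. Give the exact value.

13325/529

A smallest enclosing disk is always determined by at most three of the input points on its boundary.
The minimum enclosing circle is determined by three boundary points: B, D, F.
Their circumcentre is (-15/23, 17/23) with r² = 13325/529.
The farthest remaining point A is at distance² 12106/529 ≤ 13325/529.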